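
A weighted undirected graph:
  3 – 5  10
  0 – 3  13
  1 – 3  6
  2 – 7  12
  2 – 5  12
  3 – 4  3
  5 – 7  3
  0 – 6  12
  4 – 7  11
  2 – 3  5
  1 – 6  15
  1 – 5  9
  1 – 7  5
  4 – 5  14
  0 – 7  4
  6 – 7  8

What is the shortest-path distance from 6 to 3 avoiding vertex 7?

21

Some routes from 6 to 3 avoiding 7:
6 -> 1 -> 5 -> 3: 15 + 9 + 10 = 34
6 -> 1 -> 3: 15 + 6 = 21
6 -> 0 -> 3: 12 + 13 = 25
6 -> 1 -> 5 -> 2 -> 3: 15 + 9 + 12 + 5 = 41
Shortest: 21.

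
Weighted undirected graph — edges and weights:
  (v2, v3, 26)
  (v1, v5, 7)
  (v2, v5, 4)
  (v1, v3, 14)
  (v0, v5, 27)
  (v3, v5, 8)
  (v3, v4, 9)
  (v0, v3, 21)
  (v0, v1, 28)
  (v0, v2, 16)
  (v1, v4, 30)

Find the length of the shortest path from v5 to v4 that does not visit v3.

37

Candidate routes:
v5 - v0 - v1 - v4: 27 + 28 + 30 = 85
v5 - v1 - v4: 7 + 30 = 37
v5 - v2 - v0 - v1 - v4: 4 + 16 + 28 + 30 = 78
Best route has total 37.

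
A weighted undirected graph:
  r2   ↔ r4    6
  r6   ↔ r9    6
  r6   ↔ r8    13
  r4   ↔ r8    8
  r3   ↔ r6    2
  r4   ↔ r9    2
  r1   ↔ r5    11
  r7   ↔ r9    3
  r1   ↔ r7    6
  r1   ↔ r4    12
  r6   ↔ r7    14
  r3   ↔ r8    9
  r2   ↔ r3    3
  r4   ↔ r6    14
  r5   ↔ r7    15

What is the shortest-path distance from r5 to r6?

24

A few of the r5→r6 routes:
r5→r7→r6: 15 + 14 = 29
r5→r1→r7→r9→r6: 11 + 6 + 3 + 6 = 26
r5→r1→r7→r6: 11 + 6 + 14 = 31
r5→r7→r9→r4→r2→r3→r6: 15 + 3 + 2 + 6 + 3 + 2 = 31
r5→r7→r9→r6: 15 + 3 + 6 = 24
r5→r1→r4→r9→r6: 11 + 12 + 2 + 6 = 31
The minimum is 24.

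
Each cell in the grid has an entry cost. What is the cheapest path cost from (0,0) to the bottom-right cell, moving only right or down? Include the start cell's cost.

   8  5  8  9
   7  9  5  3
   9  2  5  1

Path (0,0) (0,1) (0,2) (1,2) (1,3) (2,3): 8 + 5 + 8 + 5 + 3 + 1 = 30.
For comparison, the top-then-right route costs 34.

30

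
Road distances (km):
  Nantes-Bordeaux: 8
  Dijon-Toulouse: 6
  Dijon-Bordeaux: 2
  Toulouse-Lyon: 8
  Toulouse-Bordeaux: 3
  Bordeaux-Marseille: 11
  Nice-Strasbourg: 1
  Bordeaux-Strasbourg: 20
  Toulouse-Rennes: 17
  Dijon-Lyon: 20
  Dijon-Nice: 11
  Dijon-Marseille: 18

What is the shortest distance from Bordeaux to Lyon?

Checking several routes:
Bordeaux -> Dijon -> Toulouse -> Lyon: 2 + 6 + 8 = 16
Bordeaux -> Dijon -> Lyon: 2 + 20 = 22
Bordeaux -> Toulouse -> Lyon: 3 + 8 = 11
Bordeaux -> Toulouse -> Dijon -> Lyon: 3 + 6 + 20 = 29
Best route has total 11 km.

11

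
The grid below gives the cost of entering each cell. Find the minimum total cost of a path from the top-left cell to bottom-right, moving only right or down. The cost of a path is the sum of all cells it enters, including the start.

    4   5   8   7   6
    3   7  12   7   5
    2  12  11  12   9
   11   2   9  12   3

46

Path r0c0→r1c0→r2c0→r3c0→r3c1→r3c2→r3c3→r3c4: 4 + 3 + 2 + 11 + 2 + 9 + 12 + 3 = 46.
(Top row then right column would cost 47.)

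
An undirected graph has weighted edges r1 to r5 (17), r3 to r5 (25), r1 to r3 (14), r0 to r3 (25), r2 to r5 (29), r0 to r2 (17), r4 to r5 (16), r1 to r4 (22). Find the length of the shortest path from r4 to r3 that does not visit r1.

Candidate routes:
r4 - r5 - r2 - r0 - r3: 16 + 29 + 17 + 25 = 87
r4 - r5 - r3: 16 + 25 = 41
Shortest: 41.

41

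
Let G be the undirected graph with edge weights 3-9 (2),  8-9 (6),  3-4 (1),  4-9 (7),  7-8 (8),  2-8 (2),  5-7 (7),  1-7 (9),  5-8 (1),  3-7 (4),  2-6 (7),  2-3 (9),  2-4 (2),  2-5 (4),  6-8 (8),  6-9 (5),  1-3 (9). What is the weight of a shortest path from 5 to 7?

Checking several routes:
5 → 8 → 7: 1 + 8 = 9
5 → 7: 7
5 → 2 → 4 → 3 → 7: 4 + 2 + 1 + 4 = 11
5 → 8 → 2 → 4 → 3 → 7: 1 + 2 + 2 + 1 + 4 = 10
5 → 8 → 9 → 3 → 7: 1 + 6 + 2 + 4 = 13
The minimum is 7.

7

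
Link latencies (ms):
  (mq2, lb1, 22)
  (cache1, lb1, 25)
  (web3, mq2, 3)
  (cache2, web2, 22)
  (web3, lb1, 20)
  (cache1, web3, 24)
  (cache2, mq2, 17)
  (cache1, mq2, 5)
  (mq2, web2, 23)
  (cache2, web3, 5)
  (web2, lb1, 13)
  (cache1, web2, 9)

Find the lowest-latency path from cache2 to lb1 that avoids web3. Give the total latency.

35

A few of the cache2→lb1 routes:
cache2 -> web2 -> lb1: 22 + 13 = 35
cache2 -> mq2 -> lb1: 17 + 22 = 39
cache2 -> mq2 -> cache1 -> web2 -> lb1: 17 + 5 + 9 + 13 = 44
cache2 -> mq2 -> cache1 -> lb1: 17 + 5 + 25 = 47
Shortest: 35 ms.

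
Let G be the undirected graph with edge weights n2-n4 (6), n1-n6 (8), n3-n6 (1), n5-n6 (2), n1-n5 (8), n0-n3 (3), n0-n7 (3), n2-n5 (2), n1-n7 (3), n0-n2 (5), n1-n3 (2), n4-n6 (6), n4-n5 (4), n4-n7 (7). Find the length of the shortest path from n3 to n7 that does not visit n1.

6

Some routes from n3 to n7 avoiding n1:
n3 → n6 → n5 → n2 → n0 → n7: 1 + 2 + 2 + 5 + 3 = 13
n3 → n6 → n5 → n2 → n4 → n7: 1 + 2 + 2 + 6 + 7 = 18
n3 → n6 → n4 → n7: 1 + 6 + 7 = 14
n3 → n6 → n5 → n4 → n7: 1 + 2 + 4 + 7 = 14
n3 → n0 → n7: 3 + 3 = 6
The minimum is 6.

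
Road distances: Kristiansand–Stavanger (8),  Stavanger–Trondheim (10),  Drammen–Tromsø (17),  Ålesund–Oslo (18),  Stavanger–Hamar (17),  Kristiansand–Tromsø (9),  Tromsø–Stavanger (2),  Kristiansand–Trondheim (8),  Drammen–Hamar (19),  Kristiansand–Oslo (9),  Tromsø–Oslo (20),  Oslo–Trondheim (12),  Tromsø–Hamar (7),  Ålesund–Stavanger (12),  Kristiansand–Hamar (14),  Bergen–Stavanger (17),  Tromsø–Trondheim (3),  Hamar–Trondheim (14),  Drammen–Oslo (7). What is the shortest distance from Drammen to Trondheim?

Comparing a few candidate routes:
Drammen - Oslo - Kristiansand - Trondheim: 7 + 9 + 8 = 24
Drammen - Oslo - Kristiansand - Stavanger - Tromsø - Trondheim: 7 + 9 + 8 + 2 + 3 = 29
Drammen - Tromsø - Trondheim: 17 + 3 = 20
Drammen - Hamar - Tromsø - Trondheim: 19 + 7 + 3 = 29
Drammen - Oslo - Trondheim: 7 + 12 = 19
Drammen - Oslo - Kristiansand - Tromsø - Trondheim: 7 + 9 + 9 + 3 = 28
Shortest: 19.

19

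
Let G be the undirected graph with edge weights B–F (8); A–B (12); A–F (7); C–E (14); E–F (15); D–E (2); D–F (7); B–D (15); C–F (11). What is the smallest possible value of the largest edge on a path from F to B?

8

Some routes from F to B:
F → B: max(8) = 8
F → A → B: max(7, 12) = 12
F → D → B: max(7, 15) = 15
Smallest bottleneck: 8.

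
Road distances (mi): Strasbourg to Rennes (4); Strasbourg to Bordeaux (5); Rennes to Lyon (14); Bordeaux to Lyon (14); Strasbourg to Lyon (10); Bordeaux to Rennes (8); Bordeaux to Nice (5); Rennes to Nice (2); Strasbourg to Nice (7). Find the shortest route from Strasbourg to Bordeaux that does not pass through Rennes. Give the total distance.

5

Paths from Strasbourg to Bordeaux avoiding Rennes:
Strasbourg → Nice → Bordeaux: 7 + 5 = 12
Strasbourg → Lyon → Bordeaux: 10 + 14 = 24
Strasbourg → Bordeaux: 5
Shortest: 5 mi.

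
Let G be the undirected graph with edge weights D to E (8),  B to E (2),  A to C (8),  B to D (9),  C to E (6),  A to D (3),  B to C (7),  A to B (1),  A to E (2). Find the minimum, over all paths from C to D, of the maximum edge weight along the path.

6

Some routes from C to D:
C → B → E → A → D: max(7, 2, 2, 3) = 7
C → B → A → D: max(7, 1, 3) = 7
C → E → B → A → D: max(6, 2, 1, 3) = 6
C → E → A → D: max(6, 2, 3) = 6
Smallest bottleneck: 6.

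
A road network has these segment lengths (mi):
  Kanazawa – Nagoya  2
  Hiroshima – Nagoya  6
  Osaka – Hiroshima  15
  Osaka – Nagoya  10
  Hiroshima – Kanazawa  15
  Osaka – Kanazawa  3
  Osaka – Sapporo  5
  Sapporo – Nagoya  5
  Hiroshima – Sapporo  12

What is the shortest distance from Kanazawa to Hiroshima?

8

Comparing a few candidate routes:
Kanazawa - Hiroshima: 15
Kanazawa - Osaka - Hiroshima: 3 + 15 = 18
Kanazawa - Nagoya - Hiroshima: 2 + 6 = 8
The minimum is 8 mi.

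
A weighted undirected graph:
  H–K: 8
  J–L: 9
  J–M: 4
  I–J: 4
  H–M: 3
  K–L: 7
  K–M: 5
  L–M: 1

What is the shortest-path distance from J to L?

5

Candidate routes:
J→M→K→L: 4 + 5 + 7 = 16
J→M→H→K→L: 4 + 3 + 8 + 7 = 22
J→L: 9
J→M→L: 4 + 1 = 5
Shortest: 5.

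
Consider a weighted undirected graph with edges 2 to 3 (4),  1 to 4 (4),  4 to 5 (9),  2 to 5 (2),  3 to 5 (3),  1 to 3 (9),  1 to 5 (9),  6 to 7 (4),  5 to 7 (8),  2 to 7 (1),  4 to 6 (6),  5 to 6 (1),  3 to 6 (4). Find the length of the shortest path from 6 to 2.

A few of the 6→2 routes:
6 → 3 → 2: 4 + 4 = 8
6 → 5 → 2: 1 + 2 = 3
6 → 7 → 2: 4 + 1 = 5
The minimum is 3.

3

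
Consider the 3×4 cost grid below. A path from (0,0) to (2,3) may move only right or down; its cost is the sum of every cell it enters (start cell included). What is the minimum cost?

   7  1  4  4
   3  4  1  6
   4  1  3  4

Path r0c0 → r0c1 → r0c2 → r1c2 → r2c2 → r2c3: 7 + 1 + 4 + 1 + 3 + 4 = 20.
(Top row then right column would cost 26.)

20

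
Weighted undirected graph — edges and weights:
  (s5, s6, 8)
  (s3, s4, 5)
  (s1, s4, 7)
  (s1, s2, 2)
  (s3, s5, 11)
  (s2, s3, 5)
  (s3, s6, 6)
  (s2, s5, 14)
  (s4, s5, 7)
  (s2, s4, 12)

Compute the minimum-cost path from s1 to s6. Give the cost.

A few of the s1→s6 routes:
s1-s4-s5-s6: 7 + 7 + 8 = 22
s1-s2-s5-s6: 2 + 14 + 8 = 24
s1-s2-s3-s6: 2 + 5 + 6 = 13
s1-s4-s3-s6: 7 + 5 + 6 = 18
Shortest: 13.

13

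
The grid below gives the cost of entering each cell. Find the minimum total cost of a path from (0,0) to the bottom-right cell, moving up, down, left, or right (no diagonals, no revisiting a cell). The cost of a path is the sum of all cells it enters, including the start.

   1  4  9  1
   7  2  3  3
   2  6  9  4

Best path: r0c0→r0c1→r1c1→r1c2→r1c3→r2c3
Cost: 1 + 4 + 2 + 3 + 3 + 4 = 17

17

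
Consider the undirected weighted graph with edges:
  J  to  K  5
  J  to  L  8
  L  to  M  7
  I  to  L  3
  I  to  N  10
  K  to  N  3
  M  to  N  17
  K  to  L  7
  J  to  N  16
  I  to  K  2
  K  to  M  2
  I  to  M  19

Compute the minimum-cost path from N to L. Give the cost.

Some routes from N to L:
N-I-L: 10 + 3 = 13
N-K-J-L: 3 + 5 + 8 = 16
N-K-I-L: 3 + 2 + 3 = 8
N-K-L: 3 + 7 = 10
N-K-M-L: 3 + 2 + 7 = 12
The minimum is 8.

8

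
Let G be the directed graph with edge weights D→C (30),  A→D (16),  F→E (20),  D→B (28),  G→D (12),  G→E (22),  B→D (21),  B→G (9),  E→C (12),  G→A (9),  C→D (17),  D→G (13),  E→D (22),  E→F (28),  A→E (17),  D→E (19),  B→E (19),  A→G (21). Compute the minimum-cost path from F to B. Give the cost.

70

Paths from F to B:
F → E → D → B: 20 + 22 + 28 = 70
F → E → C → D → B: 20 + 12 + 17 + 28 = 77
Best route has total 70.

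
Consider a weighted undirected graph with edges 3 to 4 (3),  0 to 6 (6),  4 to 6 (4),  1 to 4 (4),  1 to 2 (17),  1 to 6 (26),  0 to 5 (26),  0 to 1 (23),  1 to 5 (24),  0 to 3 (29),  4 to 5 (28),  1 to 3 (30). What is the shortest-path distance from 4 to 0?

Checking several routes:
4→3→0: 3 + 29 = 32
4→1→0: 4 + 23 = 27
4→6→0: 4 + 6 = 10
Shortest: 10.

10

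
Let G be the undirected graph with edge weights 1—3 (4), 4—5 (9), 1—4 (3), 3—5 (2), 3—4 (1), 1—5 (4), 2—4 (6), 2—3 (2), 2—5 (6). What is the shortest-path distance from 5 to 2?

4

Checking several routes:
5 - 1 - 4 - 3 - 2: 4 + 3 + 1 + 2 = 10
5 - 1 - 3 - 2: 4 + 4 + 2 = 10
5 - 3 - 2: 2 + 2 = 4
5 - 3 - 4 - 2: 2 + 1 + 6 = 9
5 - 4 - 3 - 2: 9 + 1 + 2 = 12
5 - 2: 6
Shortest: 4.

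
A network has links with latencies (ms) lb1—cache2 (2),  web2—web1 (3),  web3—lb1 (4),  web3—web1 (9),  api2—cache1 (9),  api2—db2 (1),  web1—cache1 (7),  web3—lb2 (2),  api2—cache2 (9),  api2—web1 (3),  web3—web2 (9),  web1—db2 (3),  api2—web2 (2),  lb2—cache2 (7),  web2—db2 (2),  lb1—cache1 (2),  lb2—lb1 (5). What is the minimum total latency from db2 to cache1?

10

Some routes from db2 to cache1:
db2 - web2 - api2 - cache1: 2 + 2 + 9 = 13
db2 - web2 - web1 - cache1: 2 + 3 + 7 = 12
db2 - api2 - cache1: 1 + 9 = 10
db2 - web1 - cache1: 3 + 7 = 10
db2 - api2 - web1 - cache1: 1 + 3 + 7 = 11
Shortest: 10 ms.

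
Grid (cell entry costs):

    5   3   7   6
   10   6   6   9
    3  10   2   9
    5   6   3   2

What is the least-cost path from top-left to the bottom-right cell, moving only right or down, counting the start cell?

Path (0,0) → (0,1) → (1,1) → (1,2) → (2,2) → (3,2) → (3,3): 5 + 3 + 6 + 6 + 2 + 3 + 2 = 27.

27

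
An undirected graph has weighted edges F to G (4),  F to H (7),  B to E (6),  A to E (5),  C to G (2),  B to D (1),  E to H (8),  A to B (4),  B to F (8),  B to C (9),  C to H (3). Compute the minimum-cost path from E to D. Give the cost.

Some routes from E to D:
E - A - B - D: 5 + 4 + 1 = 10
E - H - C - B - D: 8 + 3 + 9 + 1 = 21
E - B - D: 6 + 1 = 7
Best route has total 7.

7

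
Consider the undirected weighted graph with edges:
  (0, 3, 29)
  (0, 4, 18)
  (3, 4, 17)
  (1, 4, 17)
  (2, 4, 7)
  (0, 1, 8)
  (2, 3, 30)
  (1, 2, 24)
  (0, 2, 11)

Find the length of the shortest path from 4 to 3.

Some routes from 4 to 3:
4→0→2→3: 18 + 11 + 30 = 59
4→2→3: 7 + 30 = 37
4→3: 17
4→0→3: 18 + 29 = 47
4→1→0→3: 17 + 8 + 29 = 54
4→2→0→3: 7 + 11 + 29 = 47
The minimum is 17.

17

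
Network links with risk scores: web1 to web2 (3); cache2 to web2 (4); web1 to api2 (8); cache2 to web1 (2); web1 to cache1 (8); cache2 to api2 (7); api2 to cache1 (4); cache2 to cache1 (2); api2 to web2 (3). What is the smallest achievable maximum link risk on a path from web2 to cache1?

3

Checking several routes:
web2 - web1 - cache2 - cache1: max(3, 2, 2) = 3
web2 - api2 - cache2 - cache1: max(3, 7, 2) = 7
web2 - cache2 - cache1: max(4, 2) = 4
web2 - api2 - cache1: max(3, 4) = 4
The minimum achievable maximum is 3.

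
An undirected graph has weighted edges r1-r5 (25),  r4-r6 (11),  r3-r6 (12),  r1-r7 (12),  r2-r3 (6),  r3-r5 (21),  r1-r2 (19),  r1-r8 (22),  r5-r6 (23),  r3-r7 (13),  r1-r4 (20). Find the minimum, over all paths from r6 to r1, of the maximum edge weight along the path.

13

Some routes from r6 to r1:
r6→r3→r7→r1: max(12, 13, 12) = 13
r6→r3→r5→r1: max(12, 21, 25) = 25
r6→r3→r2→r1: max(12, 6, 19) = 19
r6→r5→r3→r2→r1: max(23, 21, 6, 19) = 23
r6→r4→r1: max(11, 20) = 20
r6→r5→r3→r7→r1: max(23, 21, 13, 12) = 23
Smallest bottleneck: 13.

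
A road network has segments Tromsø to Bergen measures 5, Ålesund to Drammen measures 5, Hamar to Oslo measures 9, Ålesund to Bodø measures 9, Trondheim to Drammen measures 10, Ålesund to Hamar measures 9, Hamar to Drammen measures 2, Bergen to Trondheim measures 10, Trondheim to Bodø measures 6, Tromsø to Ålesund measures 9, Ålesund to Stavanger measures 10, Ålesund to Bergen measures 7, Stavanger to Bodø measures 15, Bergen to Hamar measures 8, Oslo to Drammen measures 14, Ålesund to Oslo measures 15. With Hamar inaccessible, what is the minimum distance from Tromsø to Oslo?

Comparing a few candidate routes:
Tromsø→Bergen→Trondheim→Bodø→Ålesund→Oslo: 5 + 10 + 6 + 9 + 15 = 45
Tromsø→Bergen→Ålesund→Oslo: 5 + 7 + 15 = 27
Tromsø→Bergen→Trondheim→Drammen→Oslo: 5 + 10 + 10 + 14 = 39
Tromsø→Bergen→Ålesund→Drammen→Oslo: 5 + 7 + 5 + 14 = 31
Tromsø→Ålesund→Drammen→Oslo: 9 + 5 + 14 = 28
Tromsø→Ålesund→Oslo: 9 + 15 = 24
Shortest: 24.

24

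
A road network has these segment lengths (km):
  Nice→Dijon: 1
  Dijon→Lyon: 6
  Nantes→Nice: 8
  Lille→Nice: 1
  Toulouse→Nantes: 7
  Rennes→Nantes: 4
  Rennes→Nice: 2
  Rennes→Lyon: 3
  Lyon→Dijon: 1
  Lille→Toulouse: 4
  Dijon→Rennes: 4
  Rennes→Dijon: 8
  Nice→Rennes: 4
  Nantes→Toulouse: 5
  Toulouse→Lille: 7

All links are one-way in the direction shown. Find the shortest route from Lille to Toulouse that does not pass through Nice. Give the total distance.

4

Candidate routes:
Lille-Toulouse: 4
Shortest: 4 km.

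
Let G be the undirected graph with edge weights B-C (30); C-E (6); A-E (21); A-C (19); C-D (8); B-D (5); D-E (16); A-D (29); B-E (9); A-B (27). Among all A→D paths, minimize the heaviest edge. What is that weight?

Comparing a few candidate routes:
A→C→E→B→D: max(19, 6, 9, 5) = 19
A→C→D: max(19, 8) = 19
A→C→E→D: max(19, 6, 16) = 19
Smallest bottleneck: 19.

19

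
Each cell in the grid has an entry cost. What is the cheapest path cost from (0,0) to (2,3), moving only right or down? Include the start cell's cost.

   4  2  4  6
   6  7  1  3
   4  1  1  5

Take [0,0] → [0,1] → [0,2] → [1,2] → [2,2] → [2,3] for a total of 4 + 2 + 4 + 1 + 1 + 5 = 17.

17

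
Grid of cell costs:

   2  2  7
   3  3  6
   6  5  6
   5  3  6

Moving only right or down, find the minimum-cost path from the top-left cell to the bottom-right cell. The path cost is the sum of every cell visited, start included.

21

Take [0,0] -> [0,1] -> [1,1] -> [2,1] -> [3,1] -> [3,2] for a total of 2 + 2 + 3 + 5 + 3 + 6 = 21.
(Top row then right column would cost 29.)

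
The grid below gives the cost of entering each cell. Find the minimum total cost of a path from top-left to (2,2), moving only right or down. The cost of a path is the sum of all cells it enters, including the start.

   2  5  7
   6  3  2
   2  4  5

17

Take r0c0→r0c1→r1c1→r1c2→r2c2 for a total of 2 + 5 + 3 + 2 + 5 = 17.
(Top row then right column would cost 21.)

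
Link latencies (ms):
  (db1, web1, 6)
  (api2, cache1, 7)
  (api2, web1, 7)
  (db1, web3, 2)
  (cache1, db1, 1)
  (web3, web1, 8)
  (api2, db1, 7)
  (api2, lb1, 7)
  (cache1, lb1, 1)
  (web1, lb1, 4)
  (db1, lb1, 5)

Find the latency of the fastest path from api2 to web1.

Comparing a few candidate routes:
api2→cache1→lb1→web1: 7 + 1 + 4 = 12
api2→db1→cache1→lb1→web1: 7 + 1 + 1 + 4 = 13
api2→db1→web1: 7 + 6 = 13
api2→web1: 7
api2→lb1→web1: 7 + 4 = 11
api2→cache1→db1→web1: 7 + 1 + 6 = 14
Best route has total 7 ms.

7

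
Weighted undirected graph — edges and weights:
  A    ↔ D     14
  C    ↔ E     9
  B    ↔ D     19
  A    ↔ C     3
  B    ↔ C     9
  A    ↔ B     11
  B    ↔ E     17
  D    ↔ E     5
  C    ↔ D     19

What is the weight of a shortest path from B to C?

Comparing a few candidate routes:
B -> D -> E -> C: 19 + 5 + 9 = 33
B -> E -> C: 17 + 9 = 26
B -> C: 9
B -> A -> C: 11 + 3 = 14
The minimum is 9.

9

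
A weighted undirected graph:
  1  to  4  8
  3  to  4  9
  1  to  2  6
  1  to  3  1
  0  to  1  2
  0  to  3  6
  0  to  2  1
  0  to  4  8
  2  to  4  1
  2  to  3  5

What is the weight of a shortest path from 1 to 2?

Some routes from 1 to 2:
1 - 0 - 2: 2 + 1 = 3
1 - 4 - 2: 8 + 1 = 9
1 - 3 - 0 - 2: 1 + 6 + 1 = 8
1 - 2: 6
1 - 3 - 2: 1 + 5 = 6
Shortest: 3.

3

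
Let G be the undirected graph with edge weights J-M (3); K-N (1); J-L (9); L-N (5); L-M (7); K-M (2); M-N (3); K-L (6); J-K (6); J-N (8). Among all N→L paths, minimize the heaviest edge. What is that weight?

5

Comparing a few candidate routes:
N -> K -> L: max(1, 6) = 6
N -> L: max(5) = 5
N -> M -> K -> L: max(3, 2, 6) = 6
N -> M -> J -> K -> L: max(3, 3, 6, 6) = 6
Best route has worst link 5.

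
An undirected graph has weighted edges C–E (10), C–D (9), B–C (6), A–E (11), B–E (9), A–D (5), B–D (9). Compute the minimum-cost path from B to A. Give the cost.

14

Comparing a few candidate routes:
B -> D -> A: 9 + 5 = 14
B -> C -> E -> A: 6 + 10 + 11 = 27
B -> C -> D -> A: 6 + 9 + 5 = 20
B -> E -> A: 9 + 11 = 20
Best route has total 14.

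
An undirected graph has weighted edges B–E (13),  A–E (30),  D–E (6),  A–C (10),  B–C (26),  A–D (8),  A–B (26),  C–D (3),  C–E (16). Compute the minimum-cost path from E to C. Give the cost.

Comparing a few candidate routes:
E -> D -> A -> C: 6 + 8 + 10 = 24
E -> B -> C: 13 + 26 = 39
E -> A -> C: 30 + 10 = 40
E -> C: 16
E -> D -> C: 6 + 3 = 9
Best route has total 9.

9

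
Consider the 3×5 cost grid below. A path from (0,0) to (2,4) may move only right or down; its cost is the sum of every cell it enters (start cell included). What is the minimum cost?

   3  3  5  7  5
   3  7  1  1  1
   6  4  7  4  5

19

One optimal route is r0c0 → r0c1 → r0c2 → r1c2 → r1c3 → r1c4 → r2c4.
Its cost is 3 + 3 + 5 + 1 + 1 + 1 + 5 = 19.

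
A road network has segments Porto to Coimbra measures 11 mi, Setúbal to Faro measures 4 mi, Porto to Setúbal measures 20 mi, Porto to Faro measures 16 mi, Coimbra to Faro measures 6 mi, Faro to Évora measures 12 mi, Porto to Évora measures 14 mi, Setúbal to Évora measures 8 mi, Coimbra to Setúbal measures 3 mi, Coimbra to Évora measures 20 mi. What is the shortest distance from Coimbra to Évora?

11

Comparing a few candidate routes:
Coimbra-Setúbal-Évora: 3 + 8 = 11
Coimbra-Faro-Setúbal-Évora: 6 + 4 + 8 = 18
Coimbra-Faro-Évora: 6 + 12 = 18
Best route has total 11 mi.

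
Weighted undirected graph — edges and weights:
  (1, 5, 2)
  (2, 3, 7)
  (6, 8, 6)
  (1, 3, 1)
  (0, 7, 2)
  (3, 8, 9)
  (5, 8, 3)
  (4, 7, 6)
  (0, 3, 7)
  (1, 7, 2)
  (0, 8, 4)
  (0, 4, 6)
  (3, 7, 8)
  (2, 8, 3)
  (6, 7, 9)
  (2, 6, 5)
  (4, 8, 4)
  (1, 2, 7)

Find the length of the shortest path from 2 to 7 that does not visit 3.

9

A few of the 2→7 routes:
2-8-5-1-7: 3 + 3 + 2 + 2 = 10
2-1-7: 7 + 2 = 9
2-8-0-7: 3 + 4 + 2 = 9
Shortest: 9.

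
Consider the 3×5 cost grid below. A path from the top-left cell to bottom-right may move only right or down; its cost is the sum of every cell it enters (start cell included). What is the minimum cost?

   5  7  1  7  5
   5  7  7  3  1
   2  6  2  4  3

27

Best path: [0,0] → [0,1] → [0,2] → [0,3] → [1,3] → [1,4] → [2,4]
Cost: 5 + 7 + 1 + 7 + 3 + 1 + 3 = 27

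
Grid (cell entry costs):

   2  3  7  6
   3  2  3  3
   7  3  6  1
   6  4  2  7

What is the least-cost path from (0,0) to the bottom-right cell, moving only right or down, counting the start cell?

21

Path r0c0 r0c1 r1c1 r1c2 r1c3 r2c3 r3c3: 2 + 3 + 2 + 3 + 3 + 1 + 7 = 21.
(Top row then right column would cost 29.)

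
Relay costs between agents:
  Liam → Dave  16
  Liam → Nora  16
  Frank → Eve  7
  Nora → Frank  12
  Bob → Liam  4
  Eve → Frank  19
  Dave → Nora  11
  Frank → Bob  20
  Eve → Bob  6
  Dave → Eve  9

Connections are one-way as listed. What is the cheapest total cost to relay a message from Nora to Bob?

Paths from Nora to Bob:
Nora - Frank - Bob: 12 + 20 = 32
Nora - Frank - Eve - Bob: 12 + 7 + 6 = 25
Best route has total 25.

25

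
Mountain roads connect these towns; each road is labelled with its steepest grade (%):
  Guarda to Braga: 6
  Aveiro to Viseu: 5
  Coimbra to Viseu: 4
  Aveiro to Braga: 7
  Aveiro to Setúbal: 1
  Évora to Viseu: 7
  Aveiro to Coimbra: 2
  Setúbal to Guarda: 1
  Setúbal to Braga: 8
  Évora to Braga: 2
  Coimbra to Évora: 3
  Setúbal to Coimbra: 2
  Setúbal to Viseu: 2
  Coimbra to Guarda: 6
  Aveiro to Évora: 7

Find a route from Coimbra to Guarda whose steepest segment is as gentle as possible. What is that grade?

2

Checking several routes:
Coimbra→Viseu→Setúbal→Guarda: max(4, 2, 1) = 4
Coimbra→Setúbal→Guarda: max(2, 1) = 2
Coimbra→Aveiro→Setúbal→Guarda: max(2, 1, 1) = 2
Coimbra→Aveiro→Viseu→Setúbal→Guarda: max(2, 5, 2, 1) = 5
Best route has worst link 2%.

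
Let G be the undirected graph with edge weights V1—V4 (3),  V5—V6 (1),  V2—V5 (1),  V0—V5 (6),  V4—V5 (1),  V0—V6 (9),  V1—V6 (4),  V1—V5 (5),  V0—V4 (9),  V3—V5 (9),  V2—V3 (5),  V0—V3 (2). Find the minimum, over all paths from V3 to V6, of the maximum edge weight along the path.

5

A few of the V3→V6 routes:
V3 → V0 → V5 → V1 → V6: max(2, 6, 5, 4) = 6
V3 → V2 → V5 → V1 → V6: max(5, 1, 5, 4) = 5
V3 → V0 → V5 → V4 → V1 → V6: max(2, 6, 1, 3, 4) = 6
V3 → V2 → V5 → V4 → V1 → V6: max(5, 1, 1, 3, 4) = 5
V3 → V2 → V5 → V6: max(5, 1, 1) = 5
V3 → V0 → V5 → V6: max(2, 6, 1) = 6
Smallest bottleneck: 5.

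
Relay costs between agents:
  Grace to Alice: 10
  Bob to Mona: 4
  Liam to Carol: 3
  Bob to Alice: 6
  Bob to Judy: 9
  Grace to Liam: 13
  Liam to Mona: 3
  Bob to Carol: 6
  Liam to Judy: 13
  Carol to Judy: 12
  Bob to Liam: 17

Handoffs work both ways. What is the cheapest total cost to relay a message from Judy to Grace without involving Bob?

26

Candidate routes:
Judy→Carol→Liam→Grace: 12 + 3 + 13 = 28
Judy→Liam→Grace: 13 + 13 = 26
The minimum is 26.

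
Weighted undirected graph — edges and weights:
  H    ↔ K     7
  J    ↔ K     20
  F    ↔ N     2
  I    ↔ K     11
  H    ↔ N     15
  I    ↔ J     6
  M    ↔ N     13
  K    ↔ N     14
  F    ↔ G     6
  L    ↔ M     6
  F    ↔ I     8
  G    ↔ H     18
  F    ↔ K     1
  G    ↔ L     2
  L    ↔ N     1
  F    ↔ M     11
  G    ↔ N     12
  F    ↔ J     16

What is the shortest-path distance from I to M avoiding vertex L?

Comparing a few candidate routes:
I - F - M: 8 + 11 = 19
I - K - F - M: 11 + 1 + 11 = 23
I - F - N - M: 8 + 2 + 13 = 23
Best route has total 19.

19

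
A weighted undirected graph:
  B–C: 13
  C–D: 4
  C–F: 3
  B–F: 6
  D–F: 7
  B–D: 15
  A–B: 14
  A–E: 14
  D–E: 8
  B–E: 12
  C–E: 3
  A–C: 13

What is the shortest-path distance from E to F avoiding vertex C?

Candidate routes:
E → B → F: 12 + 6 = 18
E → A → B → F: 14 + 14 + 6 = 34
E → B → D → F: 12 + 15 + 7 = 34
E → A → B → D → F: 14 + 14 + 15 + 7 = 50
E → D → B → F: 8 + 15 + 6 = 29
E → D → F: 8 + 7 = 15
The minimum is 15.

15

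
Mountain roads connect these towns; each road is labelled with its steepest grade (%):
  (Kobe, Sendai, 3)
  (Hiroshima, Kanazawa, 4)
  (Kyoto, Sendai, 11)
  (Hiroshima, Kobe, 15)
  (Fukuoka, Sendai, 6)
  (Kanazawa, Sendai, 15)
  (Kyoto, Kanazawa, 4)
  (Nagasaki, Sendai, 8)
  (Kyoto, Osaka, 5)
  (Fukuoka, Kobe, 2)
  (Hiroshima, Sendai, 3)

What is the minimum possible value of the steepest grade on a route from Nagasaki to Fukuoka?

8

Routes from Nagasaki to Fukuoka:
Nagasaki→Sendai→Fukuoka: max(8, 6) = 8
Nagasaki→Sendai→Kobe→Fukuoka: max(8, 3, 2) = 8
Nagasaki→Sendai→Hiroshima→Kobe→Fukuoka: max(8, 3, 15, 2) = 15
Nagasaki→Sendai→Kyoto→Kanazawa→Hiroshima→Kobe→Fukuoka: max(8, 11, 4, 4, 15, 2) = 15
Nagasaki→Sendai→Kanazawa→Hiroshima→Kobe→Fukuoka: max(8, 15, 4, 15, 2) = 15
Best route has worst link 8%.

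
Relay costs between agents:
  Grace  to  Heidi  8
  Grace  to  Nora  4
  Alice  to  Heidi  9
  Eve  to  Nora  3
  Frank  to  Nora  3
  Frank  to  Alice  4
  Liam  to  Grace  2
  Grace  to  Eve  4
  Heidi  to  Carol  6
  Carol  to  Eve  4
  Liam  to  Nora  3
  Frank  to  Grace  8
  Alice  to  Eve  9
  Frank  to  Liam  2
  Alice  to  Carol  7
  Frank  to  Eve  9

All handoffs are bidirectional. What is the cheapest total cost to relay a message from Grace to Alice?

8

A few of the Grace→Alice routes:
Grace-Liam-Frank-Alice: 2 + 2 + 4 = 8
Grace-Nora-Frank-Alice: 4 + 3 + 4 = 11
Grace-Liam-Nora-Frank-Alice: 2 + 3 + 3 + 4 = 12
Grace-Frank-Alice: 8 + 4 = 12
The minimum is 8.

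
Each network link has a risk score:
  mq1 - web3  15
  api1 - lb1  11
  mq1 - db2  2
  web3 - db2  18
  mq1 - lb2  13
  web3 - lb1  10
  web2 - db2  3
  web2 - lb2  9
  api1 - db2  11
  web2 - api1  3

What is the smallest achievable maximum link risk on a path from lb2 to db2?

Checking several routes:
lb2-mq1-db2: max(13, 2) = 13
lb2-web2-db2: max(9, 3) = 9
lb2-web2-api1-db2: max(9, 3, 11) = 11
The minimum achievable maximum is 9.

9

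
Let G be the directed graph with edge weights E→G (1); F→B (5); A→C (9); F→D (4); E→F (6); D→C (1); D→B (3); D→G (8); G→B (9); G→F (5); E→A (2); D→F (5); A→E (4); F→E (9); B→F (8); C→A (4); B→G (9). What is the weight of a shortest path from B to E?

17

Some routes from B to E:
B -> F -> D -> C -> A -> E: 8 + 4 + 1 + 4 + 4 = 21
B -> F -> E: 8 + 9 = 17
B -> G -> F -> E: 9 + 5 + 9 = 23
Shortest: 17.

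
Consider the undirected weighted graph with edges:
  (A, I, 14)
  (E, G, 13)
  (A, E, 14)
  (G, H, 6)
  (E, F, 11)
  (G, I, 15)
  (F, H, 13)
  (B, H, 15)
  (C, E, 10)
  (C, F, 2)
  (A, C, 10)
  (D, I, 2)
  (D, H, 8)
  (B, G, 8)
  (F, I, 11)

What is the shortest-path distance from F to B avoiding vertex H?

32

A few of the F→B routes:
F → C → E → G → B: 2 + 10 + 13 + 8 = 33
F → I → G → B: 11 + 15 + 8 = 34
F → E → G → B: 11 + 13 + 8 = 32
Best route has total 32.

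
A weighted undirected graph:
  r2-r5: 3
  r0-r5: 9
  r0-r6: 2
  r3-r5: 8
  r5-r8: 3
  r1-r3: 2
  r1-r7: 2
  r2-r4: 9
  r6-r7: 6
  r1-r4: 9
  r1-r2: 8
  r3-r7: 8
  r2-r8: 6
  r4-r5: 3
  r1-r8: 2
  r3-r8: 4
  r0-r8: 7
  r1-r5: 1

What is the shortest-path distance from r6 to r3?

10

Some routes from r6 to r3:
r6 - r0 - r5 - r1 - r3: 2 + 9 + 1 + 2 = 14
r6 - r0 - r8 - r3: 2 + 7 + 4 = 13
r6 - r7 - r1 - r3: 6 + 2 + 2 = 10
r6 - r0 - r8 - r1 - r3: 2 + 7 + 2 + 2 = 13
r6 - r7 - r1 - r8 - r3: 6 + 2 + 2 + 4 = 14
Best route has total 10.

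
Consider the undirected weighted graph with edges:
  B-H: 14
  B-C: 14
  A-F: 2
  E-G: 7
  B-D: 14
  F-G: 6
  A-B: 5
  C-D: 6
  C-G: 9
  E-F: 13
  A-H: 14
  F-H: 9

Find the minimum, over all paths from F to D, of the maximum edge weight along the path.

Comparing a few candidate routes:
F -> E -> G -> C -> D: max(13, 7, 9, 6) = 13
F -> G -> C -> D: max(6, 9, 6) = 9
F -> H -> B -> C -> D: max(9, 14, 14, 6) = 14
F -> E -> G -> C -> B -> D: max(13, 7, 9, 14, 14) = 14
Smallest bottleneck: 9.

9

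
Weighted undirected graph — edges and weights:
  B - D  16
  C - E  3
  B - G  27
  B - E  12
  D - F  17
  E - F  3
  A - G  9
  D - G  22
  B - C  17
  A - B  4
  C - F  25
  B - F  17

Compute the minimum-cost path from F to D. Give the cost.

Comparing a few candidate routes:
F - E - B - D: 3 + 12 + 16 = 31
F - E - B - A - G - D: 3 + 12 + 4 + 9 + 22 = 50
F - D: 17
F - E - C - B - D: 3 + 3 + 17 + 16 = 39
F - B - D: 17 + 16 = 33
Best route has total 17.

17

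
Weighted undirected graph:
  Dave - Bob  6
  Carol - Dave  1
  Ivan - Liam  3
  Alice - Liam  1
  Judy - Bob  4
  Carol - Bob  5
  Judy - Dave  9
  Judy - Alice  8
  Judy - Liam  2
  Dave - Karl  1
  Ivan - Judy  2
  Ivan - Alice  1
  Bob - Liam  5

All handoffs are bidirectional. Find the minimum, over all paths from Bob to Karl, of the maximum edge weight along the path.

5

Comparing a few candidate routes:
Bob→Carol→Dave→Karl: max(5, 1, 1) = 5
Bob→Liam→Ivan→Alice→Judy→Dave→Karl: max(5, 3, 1, 8, 9, 1) = 9
Bob→Liam→Alice→Ivan→Judy→Dave→Karl: max(5, 1, 1, 2, 9, 1) = 9
Bob→Judy→Dave→Karl: max(4, 9, 1) = 9
Bob→Dave→Karl: max(6, 1) = 6
Bob→Liam→Ivan→Judy→Dave→Karl: max(5, 3, 2, 9, 1) = 9
Smallest bottleneck: 5.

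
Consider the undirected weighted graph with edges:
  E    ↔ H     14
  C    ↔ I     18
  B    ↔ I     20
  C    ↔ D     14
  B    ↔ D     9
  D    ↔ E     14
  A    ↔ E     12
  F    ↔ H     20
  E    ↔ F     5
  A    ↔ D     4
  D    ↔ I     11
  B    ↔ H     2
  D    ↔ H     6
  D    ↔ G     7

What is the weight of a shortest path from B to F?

Some routes from B to F:
B → H → F: 2 + 20 = 22
B → H → D → E → F: 2 + 6 + 14 + 5 = 27
B → H → D → A → E → F: 2 + 6 + 4 + 12 + 5 = 29
B → D → A → E → F: 9 + 4 + 12 + 5 = 30
B → D → E → F: 9 + 14 + 5 = 28
B → H → E → F: 2 + 14 + 5 = 21
The minimum is 21.

21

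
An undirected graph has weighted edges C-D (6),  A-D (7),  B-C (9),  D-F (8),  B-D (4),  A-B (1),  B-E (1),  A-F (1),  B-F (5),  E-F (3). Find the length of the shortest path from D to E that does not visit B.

11

Routes from D to E avoiding B:
D-F-E: 8 + 3 = 11
D-A-F-E: 7 + 1 + 3 = 11
Shortest: 11.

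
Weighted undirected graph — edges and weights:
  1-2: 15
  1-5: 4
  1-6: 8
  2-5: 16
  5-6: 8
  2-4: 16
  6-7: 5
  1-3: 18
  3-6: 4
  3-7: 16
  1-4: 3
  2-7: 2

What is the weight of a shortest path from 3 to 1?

12

Checking several routes:
3 -> 1: 18
3 -> 6 -> 1: 4 + 8 = 12
3 -> 6 -> 5 -> 1: 4 + 8 + 4 = 16
3 -> 7 -> 6 -> 1: 16 + 5 + 8 = 29
3 -> 6 -> 7 -> 2 -> 1: 4 + 5 + 2 + 15 = 26
3 -> 6 -> 7 -> 2 -> 4 -> 1: 4 + 5 + 2 + 16 + 3 = 30
Best route has total 12.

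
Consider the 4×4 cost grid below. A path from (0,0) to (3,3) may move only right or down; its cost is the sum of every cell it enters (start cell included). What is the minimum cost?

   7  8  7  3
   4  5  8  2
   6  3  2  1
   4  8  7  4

26

Cheapest: [0,0] -> [1,0] -> [1,1] -> [2,1] -> [2,2] -> [2,3] -> [3,3]
  7 + 4 + 5 + 3 + 2 + 1 + 4 = 26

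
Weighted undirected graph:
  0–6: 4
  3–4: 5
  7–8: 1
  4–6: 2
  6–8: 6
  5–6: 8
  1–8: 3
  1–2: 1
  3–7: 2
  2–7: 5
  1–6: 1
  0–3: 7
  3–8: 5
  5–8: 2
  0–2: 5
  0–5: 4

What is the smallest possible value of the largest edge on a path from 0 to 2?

A few of the 0→2 routes:
0 - 5 - 8 - 7 - 2: max(4, 2, 1, 5) = 5
0 - 5 - 8 - 1 - 2: max(4, 2, 3, 1) = 4
0 - 6 - 1 - 2: max(4, 1, 1) = 4
0 - 5 - 8 - 3 - 7 - 2: max(4, 2, 5, 2, 5) = 5
0 - 5 - 8 - 7 - 3 - 4 - 6 - 1 - 2: max(4, 2, 1, 2, 5, 2, 1, 1) = 5
Best route has worst link 4.

4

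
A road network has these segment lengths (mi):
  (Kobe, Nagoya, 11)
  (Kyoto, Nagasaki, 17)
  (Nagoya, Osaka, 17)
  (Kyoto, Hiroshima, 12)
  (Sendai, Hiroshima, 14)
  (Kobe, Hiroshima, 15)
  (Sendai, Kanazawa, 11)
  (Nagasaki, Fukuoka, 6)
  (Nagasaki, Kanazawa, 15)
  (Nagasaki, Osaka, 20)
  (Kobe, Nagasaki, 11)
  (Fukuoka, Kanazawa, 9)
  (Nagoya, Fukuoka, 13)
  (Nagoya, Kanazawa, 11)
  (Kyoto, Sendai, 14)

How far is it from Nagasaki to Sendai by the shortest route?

Comparing a few candidate routes:
Nagasaki - Kyoto - Sendai: 17 + 14 = 31
Nagasaki - Fukuoka - Kanazawa - Sendai: 6 + 9 + 11 = 26
Nagasaki - Fukuoka - Nagoya - Kanazawa - Sendai: 6 + 13 + 11 + 11 = 41
Nagasaki - Kanazawa - Sendai: 15 + 11 = 26
Nagasaki - Kobe - Hiroshima - Sendai: 11 + 15 + 14 = 40
Best route has total 26 mi.

26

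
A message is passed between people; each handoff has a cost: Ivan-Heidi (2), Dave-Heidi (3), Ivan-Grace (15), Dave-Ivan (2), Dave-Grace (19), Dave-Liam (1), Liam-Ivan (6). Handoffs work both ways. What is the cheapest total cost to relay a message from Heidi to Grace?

Some routes from Heidi to Grace:
Heidi→Dave→Grace: 3 + 19 = 22
Heidi→Dave→Ivan→Grace: 3 + 2 + 15 = 20
Heidi→Ivan→Grace: 2 + 15 = 17
Best route has total 17.

17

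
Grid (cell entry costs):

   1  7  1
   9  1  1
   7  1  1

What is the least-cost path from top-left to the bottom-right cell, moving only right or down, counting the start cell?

One optimal route is r0c0 -> r0c1 -> r0c2 -> r1c2 -> r2c2.
Its cost is 1 + 7 + 1 + 1 + 1 = 11.

11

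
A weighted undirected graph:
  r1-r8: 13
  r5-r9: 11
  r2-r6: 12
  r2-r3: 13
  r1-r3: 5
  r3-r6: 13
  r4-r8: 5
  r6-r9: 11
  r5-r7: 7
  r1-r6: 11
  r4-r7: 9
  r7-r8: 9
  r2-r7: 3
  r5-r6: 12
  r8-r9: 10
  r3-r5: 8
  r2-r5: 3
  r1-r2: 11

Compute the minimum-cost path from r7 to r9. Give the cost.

17

Checking several routes:
r7 - r8 - r9: 9 + 10 = 19
r7 - r5 - r9: 7 + 11 = 18
r7 - r2 - r5 - r9: 3 + 3 + 11 = 17
The minimum is 17.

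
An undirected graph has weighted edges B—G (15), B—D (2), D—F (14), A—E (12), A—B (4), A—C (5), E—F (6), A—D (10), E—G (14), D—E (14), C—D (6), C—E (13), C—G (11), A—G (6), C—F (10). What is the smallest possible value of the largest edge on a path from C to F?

10

Checking several routes:
C → E → F: max(13, 6) = 13
C → F: max(10) = 10
C → G → A → E → F: max(11, 6, 12, 6) = 12
C → D → B → A → E → F: max(6, 2, 4, 12, 6) = 12
C → A → E → F: max(5, 12, 6) = 12
C → D → A → E → F: max(6, 10, 12, 6) = 12
The minimum achievable maximum is 10.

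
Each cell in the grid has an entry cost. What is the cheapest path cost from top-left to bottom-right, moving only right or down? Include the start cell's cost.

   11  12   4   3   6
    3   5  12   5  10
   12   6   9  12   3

Best path: [0,0]→[0,1]→[0,2]→[0,3]→[1,3]→[1,4]→[2,4]
Cost: 11 + 12 + 4 + 3 + 5 + 10 + 3 = 48

48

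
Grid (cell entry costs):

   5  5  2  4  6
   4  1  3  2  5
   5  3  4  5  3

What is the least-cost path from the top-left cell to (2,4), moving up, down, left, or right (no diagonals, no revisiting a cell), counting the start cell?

23

Take r0c0 → r1c0 → r1c1 → r1c2 → r1c3 → r1c4 → r2c4 for a total of 5 + 4 + 1 + 3 + 2 + 5 + 3 = 23.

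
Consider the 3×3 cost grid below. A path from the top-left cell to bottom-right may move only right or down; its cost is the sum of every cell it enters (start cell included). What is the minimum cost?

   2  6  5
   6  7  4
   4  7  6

23

Cheapest: r0c0 -> r0c1 -> r0c2 -> r1c2 -> r2c2
  2 + 6 + 5 + 4 + 6 = 23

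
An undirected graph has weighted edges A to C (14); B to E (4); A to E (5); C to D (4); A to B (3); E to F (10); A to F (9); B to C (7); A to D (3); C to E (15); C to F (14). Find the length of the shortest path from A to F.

9

Checking several routes:
A→B→E→F: 3 + 4 + 10 = 17
A→F: 9
A→E→F: 5 + 10 = 15
A→B→C→F: 3 + 7 + 14 = 24
A→D→C→F: 3 + 4 + 14 = 21
A→C→F: 14 + 14 = 28
The minimum is 9.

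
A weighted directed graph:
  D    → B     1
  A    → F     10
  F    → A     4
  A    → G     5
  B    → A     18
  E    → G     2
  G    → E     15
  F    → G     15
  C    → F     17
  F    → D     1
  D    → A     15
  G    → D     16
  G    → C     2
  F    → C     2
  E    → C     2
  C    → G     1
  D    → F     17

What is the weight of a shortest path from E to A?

Some routes from E to A:
E -> C -> F -> D -> A: 2 + 17 + 1 + 15 = 35
E -> C -> G -> D -> A: 2 + 1 + 16 + 15 = 34
E -> G -> D -> B -> A: 2 + 16 + 1 + 18 = 37
E -> G -> C -> F -> A: 2 + 2 + 17 + 4 = 25
E -> C -> F -> A: 2 + 17 + 4 = 23
E -> G -> D -> A: 2 + 16 + 15 = 33
The minimum is 23.

23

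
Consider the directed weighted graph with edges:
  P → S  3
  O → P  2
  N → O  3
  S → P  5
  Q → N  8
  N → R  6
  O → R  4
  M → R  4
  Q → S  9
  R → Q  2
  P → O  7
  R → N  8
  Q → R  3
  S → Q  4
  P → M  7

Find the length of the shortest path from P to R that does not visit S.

Paths from P to R avoiding S:
P -> O -> R: 7 + 4 = 11
P -> M -> R: 7 + 4 = 11
Best route has total 11.

11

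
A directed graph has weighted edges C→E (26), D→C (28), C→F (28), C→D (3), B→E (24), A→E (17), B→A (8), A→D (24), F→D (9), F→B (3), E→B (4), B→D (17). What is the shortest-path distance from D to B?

Paths from D to B:
D -> C -> E -> B: 28 + 26 + 4 = 58
D -> C -> F -> B: 28 + 28 + 3 = 59
Shortest: 58.

58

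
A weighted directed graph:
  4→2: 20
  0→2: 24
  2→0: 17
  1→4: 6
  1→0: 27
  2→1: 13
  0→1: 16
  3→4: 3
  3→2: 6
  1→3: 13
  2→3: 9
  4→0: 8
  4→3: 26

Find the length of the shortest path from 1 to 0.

14

A few of the 1→0 routes:
1 -> 0: 27
1 -> 3 -> 4 -> 0: 13 + 3 + 8 = 24
1 -> 3 -> 2 -> 0: 13 + 6 + 17 = 36
1 -> 4 -> 0: 6 + 8 = 14
The minimum is 14.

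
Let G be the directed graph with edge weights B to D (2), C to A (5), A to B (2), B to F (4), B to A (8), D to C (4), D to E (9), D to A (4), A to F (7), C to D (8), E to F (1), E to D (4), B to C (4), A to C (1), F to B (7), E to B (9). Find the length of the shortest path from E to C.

8

A few of the E→C routes:
E→D→A→C: 4 + 4 + 1 = 9
E→D→C: 4 + 4 = 8
E→B→C: 9 + 4 = 13
E→F→B→C: 1 + 7 + 4 = 12
Shortest: 8.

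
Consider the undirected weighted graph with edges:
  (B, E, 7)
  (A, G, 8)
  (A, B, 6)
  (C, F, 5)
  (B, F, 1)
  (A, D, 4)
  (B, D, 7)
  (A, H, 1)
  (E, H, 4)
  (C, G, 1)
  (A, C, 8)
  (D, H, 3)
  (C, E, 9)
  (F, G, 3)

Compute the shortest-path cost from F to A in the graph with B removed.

11

A few of the F→A routes:
F - G - A: 3 + 8 = 11
F - C - A: 5 + 8 = 13
F - G - C - A: 3 + 1 + 8 = 12
Shortest: 11.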